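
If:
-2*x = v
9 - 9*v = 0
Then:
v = 1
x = -1/2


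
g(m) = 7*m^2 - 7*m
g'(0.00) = -7.00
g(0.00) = 0.00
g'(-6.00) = -91.00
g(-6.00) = 294.00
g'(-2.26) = -38.64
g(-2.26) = 51.57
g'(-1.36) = -26.04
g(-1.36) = 22.47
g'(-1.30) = -25.20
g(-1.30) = 20.93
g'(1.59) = 15.26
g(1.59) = 6.57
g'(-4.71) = -72.94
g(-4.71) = 188.26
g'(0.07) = -6.02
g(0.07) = -0.46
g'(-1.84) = -32.76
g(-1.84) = 36.58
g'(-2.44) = -41.16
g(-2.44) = 58.76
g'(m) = 14*m - 7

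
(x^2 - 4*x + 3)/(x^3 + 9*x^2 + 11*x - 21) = (x - 3)/(x^2 + 10*x + 21)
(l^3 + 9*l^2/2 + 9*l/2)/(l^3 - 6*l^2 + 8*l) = (2*l^2 + 9*l + 9)/(2*(l^2 - 6*l + 8))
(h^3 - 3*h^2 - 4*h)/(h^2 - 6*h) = (h^2 - 3*h - 4)/(h - 6)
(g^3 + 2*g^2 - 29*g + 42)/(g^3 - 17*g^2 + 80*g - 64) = (g^3 + 2*g^2 - 29*g + 42)/(g^3 - 17*g^2 + 80*g - 64)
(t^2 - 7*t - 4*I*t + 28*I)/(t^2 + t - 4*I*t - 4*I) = (t - 7)/(t + 1)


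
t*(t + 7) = t^2 + 7*t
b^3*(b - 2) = b^4 - 2*b^3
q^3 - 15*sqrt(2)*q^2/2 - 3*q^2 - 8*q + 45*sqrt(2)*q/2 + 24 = (q - 3)*(q - 8*sqrt(2))*(q + sqrt(2)/2)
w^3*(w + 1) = w^4 + w^3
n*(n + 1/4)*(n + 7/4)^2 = n^4 + 15*n^3/4 + 63*n^2/16 + 49*n/64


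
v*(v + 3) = v^2 + 3*v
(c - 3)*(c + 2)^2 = c^3 + c^2 - 8*c - 12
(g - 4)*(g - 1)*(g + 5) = g^3 - 21*g + 20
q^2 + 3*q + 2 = (q + 1)*(q + 2)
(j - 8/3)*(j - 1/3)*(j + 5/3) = j^3 - 4*j^2/3 - 37*j/9 + 40/27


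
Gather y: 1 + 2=3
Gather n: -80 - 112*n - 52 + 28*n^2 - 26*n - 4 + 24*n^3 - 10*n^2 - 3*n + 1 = 24*n^3 + 18*n^2 - 141*n - 135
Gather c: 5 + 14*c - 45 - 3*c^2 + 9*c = -3*c^2 + 23*c - 40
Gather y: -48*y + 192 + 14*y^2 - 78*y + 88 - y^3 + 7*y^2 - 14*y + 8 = -y^3 + 21*y^2 - 140*y + 288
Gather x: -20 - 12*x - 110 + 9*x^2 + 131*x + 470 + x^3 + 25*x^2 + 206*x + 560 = x^3 + 34*x^2 + 325*x + 900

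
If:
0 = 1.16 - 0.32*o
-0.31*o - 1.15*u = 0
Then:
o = 3.62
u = -0.98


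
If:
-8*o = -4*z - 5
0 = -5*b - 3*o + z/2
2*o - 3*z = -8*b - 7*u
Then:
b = -z/5 - 3/8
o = z/2 + 5/8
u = 18*z/35 + 1/4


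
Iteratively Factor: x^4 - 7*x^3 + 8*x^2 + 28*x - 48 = (x + 2)*(x^3 - 9*x^2 + 26*x - 24) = (x - 2)*(x + 2)*(x^2 - 7*x + 12) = (x - 3)*(x - 2)*(x + 2)*(x - 4)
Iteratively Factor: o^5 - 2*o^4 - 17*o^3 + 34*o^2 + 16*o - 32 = (o - 2)*(o^4 - 17*o^2 + 16) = (o - 2)*(o - 1)*(o^3 + o^2 - 16*o - 16) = (o - 2)*(o - 1)*(o + 1)*(o^2 - 16) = (o - 4)*(o - 2)*(o - 1)*(o + 1)*(o + 4)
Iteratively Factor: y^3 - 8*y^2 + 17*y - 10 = (y - 2)*(y^2 - 6*y + 5) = (y - 5)*(y - 2)*(y - 1)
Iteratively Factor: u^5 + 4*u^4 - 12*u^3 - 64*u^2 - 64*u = (u + 2)*(u^4 + 2*u^3 - 16*u^2 - 32*u) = (u - 4)*(u + 2)*(u^3 + 6*u^2 + 8*u) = (u - 4)*(u + 2)^2*(u^2 + 4*u) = (u - 4)*(u + 2)^2*(u + 4)*(u)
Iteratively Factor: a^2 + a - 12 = (a + 4)*(a - 3)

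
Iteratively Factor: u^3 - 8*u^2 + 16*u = (u - 4)*(u^2 - 4*u) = u*(u - 4)*(u - 4)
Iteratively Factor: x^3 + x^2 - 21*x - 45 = (x - 5)*(x^2 + 6*x + 9) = (x - 5)*(x + 3)*(x + 3)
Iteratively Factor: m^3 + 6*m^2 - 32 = (m + 4)*(m^2 + 2*m - 8) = (m + 4)^2*(m - 2)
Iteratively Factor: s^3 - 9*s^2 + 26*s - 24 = (s - 3)*(s^2 - 6*s + 8) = (s - 4)*(s - 3)*(s - 2)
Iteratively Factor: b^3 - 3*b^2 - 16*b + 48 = (b - 3)*(b^2 - 16) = (b - 3)*(b + 4)*(b - 4)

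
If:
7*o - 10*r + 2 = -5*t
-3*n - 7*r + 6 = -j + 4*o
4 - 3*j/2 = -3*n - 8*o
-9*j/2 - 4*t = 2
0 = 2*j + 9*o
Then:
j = -276/97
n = -3878/873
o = 184/291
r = 580/291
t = 262/97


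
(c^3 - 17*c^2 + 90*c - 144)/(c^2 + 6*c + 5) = (c^3 - 17*c^2 + 90*c - 144)/(c^2 + 6*c + 5)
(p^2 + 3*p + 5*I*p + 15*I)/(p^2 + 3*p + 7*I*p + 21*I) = (p + 5*I)/(p + 7*I)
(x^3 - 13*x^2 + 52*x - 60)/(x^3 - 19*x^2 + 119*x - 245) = (x^2 - 8*x + 12)/(x^2 - 14*x + 49)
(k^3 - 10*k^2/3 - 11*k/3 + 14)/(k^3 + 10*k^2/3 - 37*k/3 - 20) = (3*k^2 - k - 14)/(3*k^2 + 19*k + 20)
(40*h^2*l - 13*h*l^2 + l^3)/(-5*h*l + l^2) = -8*h + l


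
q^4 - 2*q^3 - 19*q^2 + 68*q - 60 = (q - 3)*(q - 2)^2*(q + 5)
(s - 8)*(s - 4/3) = s^2 - 28*s/3 + 32/3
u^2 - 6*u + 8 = (u - 4)*(u - 2)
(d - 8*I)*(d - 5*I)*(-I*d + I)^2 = -d^4 + 2*d^3 + 13*I*d^3 + 39*d^2 - 26*I*d^2 - 80*d + 13*I*d + 40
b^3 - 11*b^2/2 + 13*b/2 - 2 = (b - 4)*(b - 1)*(b - 1/2)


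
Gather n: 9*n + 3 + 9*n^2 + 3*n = 9*n^2 + 12*n + 3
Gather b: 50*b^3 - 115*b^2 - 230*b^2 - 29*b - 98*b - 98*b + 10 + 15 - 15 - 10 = 50*b^3 - 345*b^2 - 225*b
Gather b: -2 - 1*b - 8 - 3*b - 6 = -4*b - 16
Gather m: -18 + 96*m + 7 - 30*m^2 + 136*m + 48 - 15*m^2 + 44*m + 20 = -45*m^2 + 276*m + 57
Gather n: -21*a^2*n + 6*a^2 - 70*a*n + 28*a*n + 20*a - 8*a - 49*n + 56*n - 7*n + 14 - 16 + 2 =6*a^2 + 12*a + n*(-21*a^2 - 42*a)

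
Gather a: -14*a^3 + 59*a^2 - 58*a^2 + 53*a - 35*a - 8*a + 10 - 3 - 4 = -14*a^3 + a^2 + 10*a + 3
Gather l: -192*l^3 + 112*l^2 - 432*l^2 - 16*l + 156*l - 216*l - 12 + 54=-192*l^3 - 320*l^2 - 76*l + 42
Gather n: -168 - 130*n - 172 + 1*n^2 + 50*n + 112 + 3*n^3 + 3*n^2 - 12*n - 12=3*n^3 + 4*n^2 - 92*n - 240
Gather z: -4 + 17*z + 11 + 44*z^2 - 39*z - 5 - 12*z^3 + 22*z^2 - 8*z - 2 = -12*z^3 + 66*z^2 - 30*z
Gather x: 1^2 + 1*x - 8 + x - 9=2*x - 16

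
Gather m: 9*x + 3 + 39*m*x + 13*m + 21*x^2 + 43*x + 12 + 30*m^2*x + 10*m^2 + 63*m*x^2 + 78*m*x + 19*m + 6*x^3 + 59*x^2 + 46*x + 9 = m^2*(30*x + 10) + m*(63*x^2 + 117*x + 32) + 6*x^3 + 80*x^2 + 98*x + 24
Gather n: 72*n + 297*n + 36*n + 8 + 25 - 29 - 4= 405*n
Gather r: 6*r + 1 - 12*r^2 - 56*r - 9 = -12*r^2 - 50*r - 8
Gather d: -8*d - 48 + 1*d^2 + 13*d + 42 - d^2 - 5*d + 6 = 0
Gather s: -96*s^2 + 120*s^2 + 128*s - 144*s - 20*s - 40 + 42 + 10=24*s^2 - 36*s + 12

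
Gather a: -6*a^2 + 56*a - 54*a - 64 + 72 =-6*a^2 + 2*a + 8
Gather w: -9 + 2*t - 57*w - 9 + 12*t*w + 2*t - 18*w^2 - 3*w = 4*t - 18*w^2 + w*(12*t - 60) - 18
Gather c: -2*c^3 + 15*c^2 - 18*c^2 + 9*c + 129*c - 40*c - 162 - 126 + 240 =-2*c^3 - 3*c^2 + 98*c - 48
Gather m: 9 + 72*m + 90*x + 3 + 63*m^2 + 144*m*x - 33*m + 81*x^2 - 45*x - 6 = 63*m^2 + m*(144*x + 39) + 81*x^2 + 45*x + 6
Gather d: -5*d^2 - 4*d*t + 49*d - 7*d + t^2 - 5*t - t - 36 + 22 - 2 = -5*d^2 + d*(42 - 4*t) + t^2 - 6*t - 16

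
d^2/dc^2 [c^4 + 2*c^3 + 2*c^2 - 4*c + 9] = 12*c^2 + 12*c + 4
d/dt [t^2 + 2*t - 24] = 2*t + 2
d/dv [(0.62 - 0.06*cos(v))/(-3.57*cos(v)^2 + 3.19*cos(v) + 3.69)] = (0.2142*cos(v)^2 - 4.4268*cos(v) + 2.1992)*sin(v)/(12.7449*cos(v)^4 - 22.7766*cos(v)^3 - 16.1705*cos(v)^2 + 23.5422*cos(v) + 13.6161)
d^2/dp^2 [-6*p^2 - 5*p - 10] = -12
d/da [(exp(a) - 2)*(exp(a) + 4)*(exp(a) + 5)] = (3*exp(2*a) + 14*exp(a) + 2)*exp(a)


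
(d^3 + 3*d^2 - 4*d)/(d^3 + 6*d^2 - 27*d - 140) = d*(d - 1)/(d^2 + 2*d - 35)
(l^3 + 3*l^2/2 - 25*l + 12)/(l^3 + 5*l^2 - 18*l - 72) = (l - 1/2)/(l + 3)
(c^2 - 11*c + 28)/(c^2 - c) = (c^2 - 11*c + 28)/(c*(c - 1))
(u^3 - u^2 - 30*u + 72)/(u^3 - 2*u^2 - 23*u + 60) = (u + 6)/(u + 5)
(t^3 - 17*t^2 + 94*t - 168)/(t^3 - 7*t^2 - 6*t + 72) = (t - 7)/(t + 3)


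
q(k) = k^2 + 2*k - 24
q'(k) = 2*k + 2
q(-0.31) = -24.52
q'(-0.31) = 1.38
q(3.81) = -1.86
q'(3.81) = 9.62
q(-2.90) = -21.39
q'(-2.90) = -3.80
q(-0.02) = -24.04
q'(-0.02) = 1.96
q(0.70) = -22.11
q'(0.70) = 3.40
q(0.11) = -23.77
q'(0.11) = 2.22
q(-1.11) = -24.99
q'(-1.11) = -0.22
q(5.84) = 21.79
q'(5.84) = 13.68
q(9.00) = 75.00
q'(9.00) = 20.00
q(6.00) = 24.00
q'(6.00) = 14.00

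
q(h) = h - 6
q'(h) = 1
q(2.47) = -3.53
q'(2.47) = 1.00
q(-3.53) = -9.53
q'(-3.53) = 1.00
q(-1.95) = -7.95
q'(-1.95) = 1.00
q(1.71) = -4.29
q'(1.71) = 1.00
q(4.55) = -1.45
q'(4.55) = 1.00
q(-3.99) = -9.99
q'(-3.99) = 1.00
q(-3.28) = -9.28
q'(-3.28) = 1.00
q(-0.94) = -6.94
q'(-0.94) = 1.00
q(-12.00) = -18.00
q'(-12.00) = 1.00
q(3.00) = -3.00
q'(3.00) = 1.00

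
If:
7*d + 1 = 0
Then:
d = -1/7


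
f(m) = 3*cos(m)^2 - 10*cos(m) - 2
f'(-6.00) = 1.18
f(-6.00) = -8.84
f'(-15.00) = -9.47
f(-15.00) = 7.33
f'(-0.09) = -0.36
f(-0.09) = -8.98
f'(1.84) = 11.18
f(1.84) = 0.87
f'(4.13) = -11.11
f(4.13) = 4.41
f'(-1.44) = -9.14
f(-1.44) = -3.25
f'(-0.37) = -1.59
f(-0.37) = -8.72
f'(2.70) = 6.59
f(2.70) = 9.49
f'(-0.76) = -3.89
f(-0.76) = -7.67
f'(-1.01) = -5.77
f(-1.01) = -6.47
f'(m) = -6*sin(m)*cos(m) + 10*sin(m)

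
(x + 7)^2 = x^2 + 14*x + 49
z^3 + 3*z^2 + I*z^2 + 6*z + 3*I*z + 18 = (z + 3)*(z - 2*I)*(z + 3*I)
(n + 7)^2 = n^2 + 14*n + 49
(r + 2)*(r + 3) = r^2 + 5*r + 6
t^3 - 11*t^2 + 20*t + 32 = (t - 8)*(t - 4)*(t + 1)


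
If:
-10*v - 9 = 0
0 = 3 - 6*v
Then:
No Solution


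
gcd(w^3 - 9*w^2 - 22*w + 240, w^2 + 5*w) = w + 5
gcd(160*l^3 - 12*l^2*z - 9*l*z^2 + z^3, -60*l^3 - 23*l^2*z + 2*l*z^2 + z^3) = -20*l^2 - l*z + z^2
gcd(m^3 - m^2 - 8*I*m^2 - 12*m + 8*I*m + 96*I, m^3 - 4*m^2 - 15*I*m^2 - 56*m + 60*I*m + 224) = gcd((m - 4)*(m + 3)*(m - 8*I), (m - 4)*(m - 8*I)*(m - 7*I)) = m^2 + m*(-4 - 8*I) + 32*I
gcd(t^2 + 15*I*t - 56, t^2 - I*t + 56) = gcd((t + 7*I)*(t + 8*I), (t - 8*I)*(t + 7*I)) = t + 7*I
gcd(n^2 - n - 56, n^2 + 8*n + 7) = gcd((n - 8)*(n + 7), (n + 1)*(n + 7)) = n + 7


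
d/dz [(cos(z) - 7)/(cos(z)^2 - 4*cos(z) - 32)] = (cos(z)^2 - 14*cos(z) + 60)*sin(z)/(sin(z)^2 + 4*cos(z) + 31)^2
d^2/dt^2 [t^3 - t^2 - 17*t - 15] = 6*t - 2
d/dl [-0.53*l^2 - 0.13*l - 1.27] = -1.06*l - 0.13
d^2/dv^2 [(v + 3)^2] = 2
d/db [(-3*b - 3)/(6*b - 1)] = 21/(6*b - 1)^2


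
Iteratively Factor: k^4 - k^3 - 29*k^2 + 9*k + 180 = (k + 3)*(k^3 - 4*k^2 - 17*k + 60) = (k - 5)*(k + 3)*(k^2 + k - 12) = (k - 5)*(k + 3)*(k + 4)*(k - 3)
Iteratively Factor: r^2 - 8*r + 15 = (r - 5)*(r - 3)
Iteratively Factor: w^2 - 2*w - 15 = (w - 5)*(w + 3)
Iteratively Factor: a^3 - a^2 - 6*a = (a - 3)*(a^2 + 2*a) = a*(a - 3)*(a + 2)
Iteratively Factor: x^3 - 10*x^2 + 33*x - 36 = (x - 3)*(x^2 - 7*x + 12) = (x - 3)^2*(x - 4)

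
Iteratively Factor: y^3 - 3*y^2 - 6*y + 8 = (y - 4)*(y^2 + y - 2) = (y - 4)*(y - 1)*(y + 2)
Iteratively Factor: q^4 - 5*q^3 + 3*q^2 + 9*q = (q - 3)*(q^3 - 2*q^2 - 3*q) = (q - 3)*(q + 1)*(q^2 - 3*q) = (q - 3)^2*(q + 1)*(q)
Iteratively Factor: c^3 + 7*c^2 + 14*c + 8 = (c + 4)*(c^2 + 3*c + 2) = (c + 1)*(c + 4)*(c + 2)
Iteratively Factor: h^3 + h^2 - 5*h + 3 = (h + 3)*(h^2 - 2*h + 1) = (h - 1)*(h + 3)*(h - 1)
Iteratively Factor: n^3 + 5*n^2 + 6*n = (n + 3)*(n^2 + 2*n) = (n + 2)*(n + 3)*(n)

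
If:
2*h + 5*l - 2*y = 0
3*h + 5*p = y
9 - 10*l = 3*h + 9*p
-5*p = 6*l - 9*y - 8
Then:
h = -2420/1679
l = 942/1679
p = 1439/1679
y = -65/1679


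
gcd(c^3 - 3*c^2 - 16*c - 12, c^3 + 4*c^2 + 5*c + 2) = c^2 + 3*c + 2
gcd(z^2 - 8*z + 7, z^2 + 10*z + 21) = 1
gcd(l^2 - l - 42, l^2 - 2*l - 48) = l + 6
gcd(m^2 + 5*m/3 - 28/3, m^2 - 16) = m + 4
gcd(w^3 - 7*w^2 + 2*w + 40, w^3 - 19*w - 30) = w^2 - 3*w - 10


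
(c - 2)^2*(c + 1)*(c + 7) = c^4 + 4*c^3 - 21*c^2 + 4*c + 28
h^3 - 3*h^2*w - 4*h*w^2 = h*(h - 4*w)*(h + w)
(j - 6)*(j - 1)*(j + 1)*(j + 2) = j^4 - 4*j^3 - 13*j^2 + 4*j + 12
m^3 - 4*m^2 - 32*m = m*(m - 8)*(m + 4)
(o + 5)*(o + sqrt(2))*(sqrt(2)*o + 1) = sqrt(2)*o^3 + 3*o^2 + 5*sqrt(2)*o^2 + sqrt(2)*o + 15*o + 5*sqrt(2)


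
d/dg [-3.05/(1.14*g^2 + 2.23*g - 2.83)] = (6.954*g + 6.8015)/(1.14*g^2 + 2.23*g - 2.83)^2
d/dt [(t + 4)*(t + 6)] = 2*t + 10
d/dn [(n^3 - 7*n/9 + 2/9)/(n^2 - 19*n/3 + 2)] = (n^2 - 12*n - 4/3)/(n^2 - 12*n + 36)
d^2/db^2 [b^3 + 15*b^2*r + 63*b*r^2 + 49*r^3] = 6*b + 30*r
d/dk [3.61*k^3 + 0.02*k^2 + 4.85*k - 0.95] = 10.83*k^2 + 0.04*k + 4.85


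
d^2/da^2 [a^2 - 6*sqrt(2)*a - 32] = 2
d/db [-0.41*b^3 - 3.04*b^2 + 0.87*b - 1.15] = -1.23*b^2 - 6.08*b + 0.87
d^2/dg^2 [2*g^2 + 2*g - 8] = 4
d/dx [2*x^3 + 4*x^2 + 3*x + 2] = 6*x^2 + 8*x + 3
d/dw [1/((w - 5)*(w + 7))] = 2*(-w - 1)/(w^4 + 4*w^3 - 66*w^2 - 140*w + 1225)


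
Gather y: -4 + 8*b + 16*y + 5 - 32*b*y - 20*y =8*b + y*(-32*b - 4) + 1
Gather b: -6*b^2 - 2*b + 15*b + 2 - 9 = -6*b^2 + 13*b - 7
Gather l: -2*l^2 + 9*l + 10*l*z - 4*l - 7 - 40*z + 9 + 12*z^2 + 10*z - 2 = -2*l^2 + l*(10*z + 5) + 12*z^2 - 30*z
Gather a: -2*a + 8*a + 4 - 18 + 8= 6*a - 6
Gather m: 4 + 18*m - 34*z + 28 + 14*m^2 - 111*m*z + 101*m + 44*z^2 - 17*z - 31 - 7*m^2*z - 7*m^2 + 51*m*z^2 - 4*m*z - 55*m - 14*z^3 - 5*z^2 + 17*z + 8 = m^2*(7 - 7*z) + m*(51*z^2 - 115*z + 64) - 14*z^3 + 39*z^2 - 34*z + 9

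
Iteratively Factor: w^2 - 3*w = (w - 3)*(w)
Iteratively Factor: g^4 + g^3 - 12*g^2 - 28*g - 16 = (g + 2)*(g^3 - g^2 - 10*g - 8) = (g - 4)*(g + 2)*(g^2 + 3*g + 2) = (g - 4)*(g + 1)*(g + 2)*(g + 2)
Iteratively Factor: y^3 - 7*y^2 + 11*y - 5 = (y - 1)*(y^2 - 6*y + 5) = (y - 1)^2*(y - 5)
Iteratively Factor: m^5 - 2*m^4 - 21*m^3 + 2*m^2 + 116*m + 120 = (m + 2)*(m^4 - 4*m^3 - 13*m^2 + 28*m + 60) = (m - 3)*(m + 2)*(m^3 - m^2 - 16*m - 20) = (m - 5)*(m - 3)*(m + 2)*(m^2 + 4*m + 4) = (m - 5)*(m - 3)*(m + 2)^2*(m + 2)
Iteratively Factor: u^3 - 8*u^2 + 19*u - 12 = (u - 3)*(u^2 - 5*u + 4) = (u - 4)*(u - 3)*(u - 1)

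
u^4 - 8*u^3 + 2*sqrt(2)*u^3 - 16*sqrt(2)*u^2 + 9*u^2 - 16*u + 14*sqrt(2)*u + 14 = (u - 7)*(u - 1)*(u + sqrt(2))^2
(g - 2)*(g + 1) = g^2 - g - 2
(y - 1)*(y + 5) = y^2 + 4*y - 5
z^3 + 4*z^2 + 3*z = z*(z + 1)*(z + 3)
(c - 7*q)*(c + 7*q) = c^2 - 49*q^2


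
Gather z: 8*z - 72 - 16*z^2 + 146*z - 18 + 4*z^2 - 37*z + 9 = -12*z^2 + 117*z - 81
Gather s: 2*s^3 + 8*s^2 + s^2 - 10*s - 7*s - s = 2*s^3 + 9*s^2 - 18*s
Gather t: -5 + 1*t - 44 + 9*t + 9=10*t - 40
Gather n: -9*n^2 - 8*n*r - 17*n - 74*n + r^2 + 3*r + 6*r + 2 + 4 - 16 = -9*n^2 + n*(-8*r - 91) + r^2 + 9*r - 10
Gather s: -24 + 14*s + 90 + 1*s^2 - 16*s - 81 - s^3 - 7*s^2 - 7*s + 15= -s^3 - 6*s^2 - 9*s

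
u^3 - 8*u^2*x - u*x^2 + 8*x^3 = (u - 8*x)*(u - x)*(u + x)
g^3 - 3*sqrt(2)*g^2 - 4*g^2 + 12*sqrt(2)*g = g*(g - 4)*(g - 3*sqrt(2))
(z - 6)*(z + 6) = z^2 - 36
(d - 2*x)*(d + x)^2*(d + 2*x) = d^4 + 2*d^3*x - 3*d^2*x^2 - 8*d*x^3 - 4*x^4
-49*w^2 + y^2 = (-7*w + y)*(7*w + y)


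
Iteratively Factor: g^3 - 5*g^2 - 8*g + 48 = (g + 3)*(g^2 - 8*g + 16) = (g - 4)*(g + 3)*(g - 4)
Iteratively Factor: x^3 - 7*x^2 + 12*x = (x - 4)*(x^2 - 3*x) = (x - 4)*(x - 3)*(x)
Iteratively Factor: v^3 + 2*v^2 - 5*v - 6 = (v + 1)*(v^2 + v - 6) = (v + 1)*(v + 3)*(v - 2)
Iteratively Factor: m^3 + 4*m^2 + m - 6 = (m + 2)*(m^2 + 2*m - 3) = (m - 1)*(m + 2)*(m + 3)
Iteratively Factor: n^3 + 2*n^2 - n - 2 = (n - 1)*(n^2 + 3*n + 2) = (n - 1)*(n + 2)*(n + 1)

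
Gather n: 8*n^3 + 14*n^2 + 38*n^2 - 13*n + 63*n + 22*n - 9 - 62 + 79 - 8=8*n^3 + 52*n^2 + 72*n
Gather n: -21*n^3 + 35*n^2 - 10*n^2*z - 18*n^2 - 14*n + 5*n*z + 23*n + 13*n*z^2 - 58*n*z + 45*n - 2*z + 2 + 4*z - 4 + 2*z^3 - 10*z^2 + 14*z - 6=-21*n^3 + n^2*(17 - 10*z) + n*(13*z^2 - 53*z + 54) + 2*z^3 - 10*z^2 + 16*z - 8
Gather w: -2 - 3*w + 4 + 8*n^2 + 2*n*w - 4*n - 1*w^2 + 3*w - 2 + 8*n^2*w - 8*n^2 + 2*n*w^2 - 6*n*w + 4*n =w^2*(2*n - 1) + w*(8*n^2 - 4*n)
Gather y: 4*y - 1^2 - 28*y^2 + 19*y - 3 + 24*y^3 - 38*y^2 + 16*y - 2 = 24*y^3 - 66*y^2 + 39*y - 6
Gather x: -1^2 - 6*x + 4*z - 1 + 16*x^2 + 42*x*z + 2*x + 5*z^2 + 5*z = 16*x^2 + x*(42*z - 4) + 5*z^2 + 9*z - 2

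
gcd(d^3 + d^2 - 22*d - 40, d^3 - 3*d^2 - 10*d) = d^2 - 3*d - 10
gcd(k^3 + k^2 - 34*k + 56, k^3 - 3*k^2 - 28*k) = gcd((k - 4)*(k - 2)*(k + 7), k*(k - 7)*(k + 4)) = 1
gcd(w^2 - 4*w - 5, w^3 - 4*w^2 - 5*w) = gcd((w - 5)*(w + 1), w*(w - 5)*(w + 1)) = w^2 - 4*w - 5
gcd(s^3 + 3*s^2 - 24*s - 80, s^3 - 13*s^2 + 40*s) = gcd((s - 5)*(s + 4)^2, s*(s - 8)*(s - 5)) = s - 5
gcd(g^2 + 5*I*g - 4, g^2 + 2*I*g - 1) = g + I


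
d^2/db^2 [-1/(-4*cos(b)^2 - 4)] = (sin(b)^4 + sin(b)^2/2 - 1)/(sin(b)^2 - 2)^3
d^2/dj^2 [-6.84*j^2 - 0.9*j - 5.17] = -13.6800000000000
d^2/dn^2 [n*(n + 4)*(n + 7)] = 6*n + 22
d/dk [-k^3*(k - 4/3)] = 4*k^2*(1 - k)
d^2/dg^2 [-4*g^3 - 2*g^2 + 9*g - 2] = -24*g - 4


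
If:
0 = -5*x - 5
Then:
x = -1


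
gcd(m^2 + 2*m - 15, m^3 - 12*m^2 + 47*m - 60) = m - 3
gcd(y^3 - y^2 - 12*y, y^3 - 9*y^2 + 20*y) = y^2 - 4*y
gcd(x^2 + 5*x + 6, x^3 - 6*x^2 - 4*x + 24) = x + 2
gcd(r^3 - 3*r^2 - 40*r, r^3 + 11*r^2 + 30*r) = r^2 + 5*r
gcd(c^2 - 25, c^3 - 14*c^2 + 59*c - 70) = c - 5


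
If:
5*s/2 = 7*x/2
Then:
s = 7*x/5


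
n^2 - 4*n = n*(n - 4)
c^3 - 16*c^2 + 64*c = c*(c - 8)^2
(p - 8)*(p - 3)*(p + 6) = p^3 - 5*p^2 - 42*p + 144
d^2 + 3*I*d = d*(d + 3*I)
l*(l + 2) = l^2 + 2*l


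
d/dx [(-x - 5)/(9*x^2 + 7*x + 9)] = (-9*x^2 - 7*x + (x + 5)*(18*x + 7) - 9)/(9*x^2 + 7*x + 9)^2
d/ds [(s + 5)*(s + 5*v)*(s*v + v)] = v*(3*s^2 + 10*s*v + 12*s + 30*v + 5)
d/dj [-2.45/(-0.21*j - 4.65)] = -0.5145/(0.21*j + 4.65)^2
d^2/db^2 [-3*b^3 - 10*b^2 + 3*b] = -18*b - 20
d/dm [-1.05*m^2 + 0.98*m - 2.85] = 0.98 - 2.1*m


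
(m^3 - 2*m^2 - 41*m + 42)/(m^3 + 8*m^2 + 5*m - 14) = (m^2 - m - 42)/(m^2 + 9*m + 14)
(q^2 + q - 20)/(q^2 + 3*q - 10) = (q - 4)/(q - 2)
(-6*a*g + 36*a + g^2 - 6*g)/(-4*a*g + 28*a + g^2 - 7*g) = (6*a*g - 36*a - g^2 + 6*g)/(4*a*g - 28*a - g^2 + 7*g)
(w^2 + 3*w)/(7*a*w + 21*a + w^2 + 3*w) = w/(7*a + w)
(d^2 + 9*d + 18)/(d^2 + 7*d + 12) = (d + 6)/(d + 4)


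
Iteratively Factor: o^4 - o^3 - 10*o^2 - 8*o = (o)*(o^3 - o^2 - 10*o - 8) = o*(o + 1)*(o^2 - 2*o - 8) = o*(o - 4)*(o + 1)*(o + 2)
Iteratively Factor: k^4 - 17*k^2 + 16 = (k - 4)*(k^3 + 4*k^2 - k - 4) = (k - 4)*(k - 1)*(k^2 + 5*k + 4) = (k - 4)*(k - 1)*(k + 1)*(k + 4)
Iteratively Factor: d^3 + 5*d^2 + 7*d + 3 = (d + 1)*(d^2 + 4*d + 3) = (d + 1)*(d + 3)*(d + 1)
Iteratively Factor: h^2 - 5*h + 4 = (h - 4)*(h - 1)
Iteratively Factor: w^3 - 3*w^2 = (w - 3)*(w^2) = w*(w - 3)*(w)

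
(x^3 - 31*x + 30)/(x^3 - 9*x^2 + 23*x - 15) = (x + 6)/(x - 3)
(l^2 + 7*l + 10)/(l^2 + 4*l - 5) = (l + 2)/(l - 1)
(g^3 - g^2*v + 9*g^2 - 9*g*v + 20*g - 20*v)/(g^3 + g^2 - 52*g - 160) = (g - v)/(g - 8)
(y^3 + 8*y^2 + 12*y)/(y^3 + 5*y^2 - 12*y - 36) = y/(y - 3)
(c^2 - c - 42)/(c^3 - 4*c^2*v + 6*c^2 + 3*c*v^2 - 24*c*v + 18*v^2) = (c - 7)/(c^2 - 4*c*v + 3*v^2)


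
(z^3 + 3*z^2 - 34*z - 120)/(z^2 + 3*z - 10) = (z^2 - 2*z - 24)/(z - 2)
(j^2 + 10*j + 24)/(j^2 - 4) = (j^2 + 10*j + 24)/(j^2 - 4)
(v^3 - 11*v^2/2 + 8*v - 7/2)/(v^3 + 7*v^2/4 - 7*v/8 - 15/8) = 4*(2*v^2 - 9*v + 7)/(8*v^2 + 22*v + 15)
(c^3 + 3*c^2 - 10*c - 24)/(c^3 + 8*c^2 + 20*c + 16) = (c - 3)/(c + 2)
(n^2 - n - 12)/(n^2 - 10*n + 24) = (n + 3)/(n - 6)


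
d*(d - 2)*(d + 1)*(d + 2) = d^4 + d^3 - 4*d^2 - 4*d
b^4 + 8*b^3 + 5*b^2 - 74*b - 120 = (b - 3)*(b + 2)*(b + 4)*(b + 5)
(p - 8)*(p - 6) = p^2 - 14*p + 48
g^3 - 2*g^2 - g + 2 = (g - 2)*(g - 1)*(g + 1)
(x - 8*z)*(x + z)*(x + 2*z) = x^3 - 5*x^2*z - 22*x*z^2 - 16*z^3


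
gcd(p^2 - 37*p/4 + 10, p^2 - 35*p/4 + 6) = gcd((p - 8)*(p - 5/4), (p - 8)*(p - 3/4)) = p - 8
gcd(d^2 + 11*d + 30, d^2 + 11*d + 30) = d^2 + 11*d + 30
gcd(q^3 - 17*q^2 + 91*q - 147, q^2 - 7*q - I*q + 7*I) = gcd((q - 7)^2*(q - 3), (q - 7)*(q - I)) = q - 7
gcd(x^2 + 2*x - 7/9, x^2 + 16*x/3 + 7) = x + 7/3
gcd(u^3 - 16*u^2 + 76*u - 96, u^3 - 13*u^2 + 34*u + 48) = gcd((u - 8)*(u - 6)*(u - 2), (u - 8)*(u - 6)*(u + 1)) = u^2 - 14*u + 48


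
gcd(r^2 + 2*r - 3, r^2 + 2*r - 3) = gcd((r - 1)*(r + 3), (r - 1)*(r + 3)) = r^2 + 2*r - 3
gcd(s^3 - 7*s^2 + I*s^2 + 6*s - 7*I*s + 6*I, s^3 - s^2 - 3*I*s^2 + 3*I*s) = s - 1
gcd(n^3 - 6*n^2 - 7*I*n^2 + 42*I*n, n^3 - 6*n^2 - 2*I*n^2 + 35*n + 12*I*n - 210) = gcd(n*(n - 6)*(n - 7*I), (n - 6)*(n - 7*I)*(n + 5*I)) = n^2 + n*(-6 - 7*I) + 42*I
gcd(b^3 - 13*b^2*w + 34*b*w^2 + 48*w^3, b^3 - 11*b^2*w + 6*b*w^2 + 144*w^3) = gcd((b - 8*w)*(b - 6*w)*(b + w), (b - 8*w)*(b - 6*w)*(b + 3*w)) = b^2 - 14*b*w + 48*w^2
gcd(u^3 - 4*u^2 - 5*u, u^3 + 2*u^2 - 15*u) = u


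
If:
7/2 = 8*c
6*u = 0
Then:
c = 7/16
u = 0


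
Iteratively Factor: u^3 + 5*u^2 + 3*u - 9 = (u - 1)*(u^2 + 6*u + 9) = (u - 1)*(u + 3)*(u + 3)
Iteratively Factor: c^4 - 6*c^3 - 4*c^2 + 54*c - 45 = (c - 1)*(c^3 - 5*c^2 - 9*c + 45) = (c - 3)*(c - 1)*(c^2 - 2*c - 15) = (c - 3)*(c - 1)*(c + 3)*(c - 5)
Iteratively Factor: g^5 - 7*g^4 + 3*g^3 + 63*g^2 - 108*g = (g - 3)*(g^4 - 4*g^3 - 9*g^2 + 36*g) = (g - 3)^2*(g^3 - g^2 - 12*g) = (g - 4)*(g - 3)^2*(g^2 + 3*g) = g*(g - 4)*(g - 3)^2*(g + 3)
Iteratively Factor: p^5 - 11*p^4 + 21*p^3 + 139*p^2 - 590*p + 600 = (p - 2)*(p^4 - 9*p^3 + 3*p^2 + 145*p - 300) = (p - 5)*(p - 2)*(p^3 - 4*p^2 - 17*p + 60) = (p - 5)*(p - 2)*(p + 4)*(p^2 - 8*p + 15) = (p - 5)^2*(p - 2)*(p + 4)*(p - 3)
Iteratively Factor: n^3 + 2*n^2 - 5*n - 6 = (n - 2)*(n^2 + 4*n + 3) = (n - 2)*(n + 3)*(n + 1)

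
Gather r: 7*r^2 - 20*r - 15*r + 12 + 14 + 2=7*r^2 - 35*r + 28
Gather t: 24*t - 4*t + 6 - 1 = 20*t + 5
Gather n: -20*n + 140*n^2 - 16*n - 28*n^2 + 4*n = 112*n^2 - 32*n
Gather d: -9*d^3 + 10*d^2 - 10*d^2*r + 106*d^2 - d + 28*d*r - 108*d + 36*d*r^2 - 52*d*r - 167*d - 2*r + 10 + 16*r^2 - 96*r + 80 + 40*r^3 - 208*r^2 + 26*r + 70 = -9*d^3 + d^2*(116 - 10*r) + d*(36*r^2 - 24*r - 276) + 40*r^3 - 192*r^2 - 72*r + 160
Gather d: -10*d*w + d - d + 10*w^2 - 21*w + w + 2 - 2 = -10*d*w + 10*w^2 - 20*w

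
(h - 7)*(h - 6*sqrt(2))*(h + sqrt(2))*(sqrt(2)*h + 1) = sqrt(2)*h^4 - 7*sqrt(2)*h^3 - 9*h^3 - 17*sqrt(2)*h^2 + 63*h^2 - 12*h + 119*sqrt(2)*h + 84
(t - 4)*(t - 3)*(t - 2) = t^3 - 9*t^2 + 26*t - 24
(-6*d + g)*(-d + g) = 6*d^2 - 7*d*g + g^2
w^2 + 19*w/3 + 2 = (w + 1/3)*(w + 6)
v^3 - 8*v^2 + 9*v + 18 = (v - 6)*(v - 3)*(v + 1)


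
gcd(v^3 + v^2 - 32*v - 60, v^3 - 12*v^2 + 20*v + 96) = v^2 - 4*v - 12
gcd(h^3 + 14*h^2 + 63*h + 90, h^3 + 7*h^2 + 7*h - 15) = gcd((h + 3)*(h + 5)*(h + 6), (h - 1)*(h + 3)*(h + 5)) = h^2 + 8*h + 15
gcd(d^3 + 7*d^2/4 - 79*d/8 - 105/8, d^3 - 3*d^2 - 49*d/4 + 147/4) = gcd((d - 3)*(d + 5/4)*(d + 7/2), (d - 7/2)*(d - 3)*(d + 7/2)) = d^2 + d/2 - 21/2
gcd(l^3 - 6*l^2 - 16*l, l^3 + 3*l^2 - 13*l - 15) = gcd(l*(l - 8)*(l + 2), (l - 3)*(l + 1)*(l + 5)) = 1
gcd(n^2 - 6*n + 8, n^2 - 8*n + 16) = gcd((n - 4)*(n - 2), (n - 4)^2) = n - 4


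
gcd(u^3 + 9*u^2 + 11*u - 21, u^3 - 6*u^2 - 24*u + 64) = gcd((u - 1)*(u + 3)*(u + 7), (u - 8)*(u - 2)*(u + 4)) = 1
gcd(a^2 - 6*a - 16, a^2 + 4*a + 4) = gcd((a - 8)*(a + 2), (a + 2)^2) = a + 2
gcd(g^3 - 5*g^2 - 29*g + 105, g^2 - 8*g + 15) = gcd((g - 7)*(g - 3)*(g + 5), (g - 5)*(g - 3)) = g - 3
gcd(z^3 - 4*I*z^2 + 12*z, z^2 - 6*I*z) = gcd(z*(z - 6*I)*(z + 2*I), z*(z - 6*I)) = z^2 - 6*I*z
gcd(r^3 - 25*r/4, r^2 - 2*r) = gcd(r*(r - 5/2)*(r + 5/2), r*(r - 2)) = r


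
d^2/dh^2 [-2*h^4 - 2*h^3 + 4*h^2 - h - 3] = -24*h^2 - 12*h + 8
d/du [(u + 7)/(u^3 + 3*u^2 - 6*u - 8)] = (u^3 + 3*u^2 - 6*u - 3*(u + 7)*(u^2 + 2*u - 2) - 8)/(u^3 + 3*u^2 - 6*u - 8)^2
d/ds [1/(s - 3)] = -1/(s - 3)^2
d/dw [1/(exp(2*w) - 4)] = -2*exp(2*w)/(exp(2*w) - 4)^2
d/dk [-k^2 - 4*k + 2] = -2*k - 4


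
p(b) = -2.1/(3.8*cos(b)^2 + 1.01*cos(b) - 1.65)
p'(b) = -2.1*(7.6*sin(b)*cos(b) + 1.01*sin(b))/(3.8*cos(b)^2 + 1.01*cos(b) - 1.65)^2 = -(15.96*cos(b) + 2.121)*sin(b)/(3.8*cos(b)^2 + 1.01*cos(b) - 1.65)^2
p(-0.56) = -1.09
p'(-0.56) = 2.22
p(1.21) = 2.56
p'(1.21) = -10.79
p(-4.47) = 1.25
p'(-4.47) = 0.59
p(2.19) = 2.20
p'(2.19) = 6.36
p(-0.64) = -1.31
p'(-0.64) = 3.46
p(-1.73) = 1.22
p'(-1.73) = -0.14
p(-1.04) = 12.73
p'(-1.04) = 323.37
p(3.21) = -1.87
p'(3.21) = -0.75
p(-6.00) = -0.74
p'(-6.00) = -0.61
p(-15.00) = 9.37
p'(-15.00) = -129.41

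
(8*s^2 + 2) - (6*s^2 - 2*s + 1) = 2*s^2 + 2*s + 1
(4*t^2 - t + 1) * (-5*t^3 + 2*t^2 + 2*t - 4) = -20*t^5 + 13*t^4 + t^3 - 16*t^2 + 6*t - 4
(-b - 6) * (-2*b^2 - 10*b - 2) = 2*b^3 + 22*b^2 + 62*b + 12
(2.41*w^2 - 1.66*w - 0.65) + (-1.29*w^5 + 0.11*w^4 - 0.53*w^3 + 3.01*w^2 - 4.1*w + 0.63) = -1.29*w^5 + 0.11*w^4 - 0.53*w^3 + 5.42*w^2 - 5.76*w - 0.02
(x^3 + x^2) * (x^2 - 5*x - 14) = x^5 - 4*x^4 - 19*x^3 - 14*x^2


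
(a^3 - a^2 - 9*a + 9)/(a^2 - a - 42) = (-a^3 + a^2 + 9*a - 9)/(-a^2 + a + 42)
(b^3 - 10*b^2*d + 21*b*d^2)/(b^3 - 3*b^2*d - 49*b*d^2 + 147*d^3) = b/(b + 7*d)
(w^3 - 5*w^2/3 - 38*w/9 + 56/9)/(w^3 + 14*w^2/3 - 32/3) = (w - 7/3)/(w + 4)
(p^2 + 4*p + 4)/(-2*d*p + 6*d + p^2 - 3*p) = (p^2 + 4*p + 4)/(-2*d*p + 6*d + p^2 - 3*p)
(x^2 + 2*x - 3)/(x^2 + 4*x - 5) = (x + 3)/(x + 5)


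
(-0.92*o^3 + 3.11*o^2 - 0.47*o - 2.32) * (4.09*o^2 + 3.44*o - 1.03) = -3.7628*o^5 + 9.5551*o^4 + 9.7237*o^3 - 14.3089*o^2 - 7.4967*o + 2.3896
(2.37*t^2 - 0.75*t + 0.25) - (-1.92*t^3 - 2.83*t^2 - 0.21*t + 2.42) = 1.92*t^3 + 5.2*t^2 - 0.54*t - 2.17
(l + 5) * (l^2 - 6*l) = l^3 - l^2 - 30*l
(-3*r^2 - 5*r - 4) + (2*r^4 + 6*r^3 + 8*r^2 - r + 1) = 2*r^4 + 6*r^3 + 5*r^2 - 6*r - 3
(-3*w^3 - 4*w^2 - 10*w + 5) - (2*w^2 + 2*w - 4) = -3*w^3 - 6*w^2 - 12*w + 9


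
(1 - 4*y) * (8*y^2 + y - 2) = -32*y^3 + 4*y^2 + 9*y - 2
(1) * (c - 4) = c - 4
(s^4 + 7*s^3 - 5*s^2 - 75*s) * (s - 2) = s^5 + 5*s^4 - 19*s^3 - 65*s^2 + 150*s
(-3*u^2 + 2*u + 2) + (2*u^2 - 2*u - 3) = -u^2 - 1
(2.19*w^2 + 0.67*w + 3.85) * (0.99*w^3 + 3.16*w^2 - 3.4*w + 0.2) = 2.1681*w^5 + 7.5837*w^4 - 1.5173*w^3 + 10.326*w^2 - 12.956*w + 0.77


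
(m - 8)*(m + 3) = m^2 - 5*m - 24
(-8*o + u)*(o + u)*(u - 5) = -8*o^2*u + 40*o^2 - 7*o*u^2 + 35*o*u + u^3 - 5*u^2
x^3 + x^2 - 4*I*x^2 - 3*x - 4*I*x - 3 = (x + 1)*(x - 3*I)*(x - I)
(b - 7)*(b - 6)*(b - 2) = b^3 - 15*b^2 + 68*b - 84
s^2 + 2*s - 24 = (s - 4)*(s + 6)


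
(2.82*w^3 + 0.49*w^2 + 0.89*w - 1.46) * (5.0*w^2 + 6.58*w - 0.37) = 14.1*w^5 + 21.0056*w^4 + 6.6308*w^3 - 1.6251*w^2 - 9.9361*w + 0.5402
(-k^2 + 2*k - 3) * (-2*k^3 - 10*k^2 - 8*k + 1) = 2*k^5 + 6*k^4 - 6*k^3 + 13*k^2 + 26*k - 3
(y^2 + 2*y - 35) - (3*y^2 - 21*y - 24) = -2*y^2 + 23*y - 11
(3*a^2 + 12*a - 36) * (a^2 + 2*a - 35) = 3*a^4 + 18*a^3 - 117*a^2 - 492*a + 1260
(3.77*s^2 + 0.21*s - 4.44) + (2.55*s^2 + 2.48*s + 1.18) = 6.32*s^2 + 2.69*s - 3.26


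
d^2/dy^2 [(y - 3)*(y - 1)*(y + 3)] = 6*y - 2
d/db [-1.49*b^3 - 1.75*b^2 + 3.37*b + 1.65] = -4.47*b^2 - 3.5*b + 3.37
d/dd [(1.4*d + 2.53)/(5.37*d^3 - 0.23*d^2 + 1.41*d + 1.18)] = (-15.036*d^3 - 40.4363*d^2 + 1.1638*d - 1.9153)/(28.8369*d^6 - 2.4702*d^5 + 15.1963*d^4 + 12.0246*d^3 + 1.4453*d^2 + 3.3276*d + 1.3924)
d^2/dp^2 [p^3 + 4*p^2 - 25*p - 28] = 6*p + 8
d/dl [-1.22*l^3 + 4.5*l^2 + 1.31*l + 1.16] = -3.66*l^2 + 9.0*l + 1.31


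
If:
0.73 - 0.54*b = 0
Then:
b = 1.35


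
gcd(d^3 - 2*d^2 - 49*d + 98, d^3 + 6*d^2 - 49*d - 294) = d^2 - 49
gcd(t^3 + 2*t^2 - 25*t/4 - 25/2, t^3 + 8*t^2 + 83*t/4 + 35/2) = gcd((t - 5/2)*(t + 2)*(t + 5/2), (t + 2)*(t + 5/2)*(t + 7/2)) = t^2 + 9*t/2 + 5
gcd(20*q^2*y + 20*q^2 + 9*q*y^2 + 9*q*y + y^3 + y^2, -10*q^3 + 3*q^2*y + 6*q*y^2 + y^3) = 5*q + y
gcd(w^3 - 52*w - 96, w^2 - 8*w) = w - 8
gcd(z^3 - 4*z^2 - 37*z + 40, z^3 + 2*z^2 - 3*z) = z - 1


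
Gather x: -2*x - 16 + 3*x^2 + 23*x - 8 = 3*x^2 + 21*x - 24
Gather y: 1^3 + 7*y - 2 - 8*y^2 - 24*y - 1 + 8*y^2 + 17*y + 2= 0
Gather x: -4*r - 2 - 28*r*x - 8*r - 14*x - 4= -12*r + x*(-28*r - 14) - 6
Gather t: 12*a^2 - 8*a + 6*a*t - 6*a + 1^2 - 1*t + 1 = 12*a^2 - 14*a + t*(6*a - 1) + 2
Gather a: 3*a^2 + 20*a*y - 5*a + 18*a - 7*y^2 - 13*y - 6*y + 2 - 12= 3*a^2 + a*(20*y + 13) - 7*y^2 - 19*y - 10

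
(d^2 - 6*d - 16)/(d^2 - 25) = (d^2 - 6*d - 16)/(d^2 - 25)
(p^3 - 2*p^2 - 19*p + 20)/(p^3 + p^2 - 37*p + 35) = (p + 4)/(p + 7)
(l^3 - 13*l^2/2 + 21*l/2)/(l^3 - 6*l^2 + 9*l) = (l - 7/2)/(l - 3)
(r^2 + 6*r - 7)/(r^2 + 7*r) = (r - 1)/r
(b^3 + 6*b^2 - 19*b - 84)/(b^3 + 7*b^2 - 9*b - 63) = (b - 4)/(b - 3)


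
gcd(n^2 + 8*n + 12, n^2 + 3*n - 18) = n + 6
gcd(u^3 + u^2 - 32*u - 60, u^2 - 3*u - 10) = u + 2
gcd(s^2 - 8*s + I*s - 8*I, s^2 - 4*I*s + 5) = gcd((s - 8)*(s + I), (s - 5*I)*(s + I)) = s + I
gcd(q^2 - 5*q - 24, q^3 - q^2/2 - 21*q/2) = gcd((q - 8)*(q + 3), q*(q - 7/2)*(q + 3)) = q + 3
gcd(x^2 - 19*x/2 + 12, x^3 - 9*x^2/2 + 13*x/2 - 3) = x - 3/2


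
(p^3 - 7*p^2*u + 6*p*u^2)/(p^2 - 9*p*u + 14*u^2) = p*(p^2 - 7*p*u + 6*u^2)/(p^2 - 9*p*u + 14*u^2)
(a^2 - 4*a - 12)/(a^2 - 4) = (a - 6)/(a - 2)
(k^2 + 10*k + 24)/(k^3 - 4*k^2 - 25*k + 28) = (k + 6)/(k^2 - 8*k + 7)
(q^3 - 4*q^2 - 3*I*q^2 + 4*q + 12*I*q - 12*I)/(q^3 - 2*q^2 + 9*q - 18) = (q - 2)/(q + 3*I)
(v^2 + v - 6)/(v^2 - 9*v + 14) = (v + 3)/(v - 7)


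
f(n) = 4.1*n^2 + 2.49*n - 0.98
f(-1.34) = 3.05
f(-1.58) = 5.32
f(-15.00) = 884.17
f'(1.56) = 15.28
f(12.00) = 619.30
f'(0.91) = 9.95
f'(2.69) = 24.55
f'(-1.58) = -10.47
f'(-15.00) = -120.51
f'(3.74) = 33.16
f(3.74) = 65.68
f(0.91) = 4.68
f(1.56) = 12.88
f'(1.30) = 13.15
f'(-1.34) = -8.50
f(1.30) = 9.19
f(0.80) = 3.64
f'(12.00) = 100.89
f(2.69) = 35.39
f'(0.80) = 9.05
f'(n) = 8.2*n + 2.49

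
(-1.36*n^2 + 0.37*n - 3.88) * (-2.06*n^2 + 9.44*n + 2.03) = 2.8016*n^4 - 13.6006*n^3 + 8.7248*n^2 - 35.8761*n - 7.8764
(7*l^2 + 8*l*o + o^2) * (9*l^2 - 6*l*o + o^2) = 63*l^4 + 30*l^3*o - 32*l^2*o^2 + 2*l*o^3 + o^4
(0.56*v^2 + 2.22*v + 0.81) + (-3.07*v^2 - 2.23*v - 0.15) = -2.51*v^2 - 0.00999999999999979*v + 0.66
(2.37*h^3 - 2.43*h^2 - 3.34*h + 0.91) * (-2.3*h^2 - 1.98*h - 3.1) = -5.451*h^5 + 0.896399999999999*h^4 + 5.1464*h^3 + 12.0532*h^2 + 8.5522*h - 2.821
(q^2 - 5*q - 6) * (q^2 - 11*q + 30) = q^4 - 16*q^3 + 79*q^2 - 84*q - 180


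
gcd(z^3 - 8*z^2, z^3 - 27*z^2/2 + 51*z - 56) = z - 8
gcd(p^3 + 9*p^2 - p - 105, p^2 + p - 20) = p + 5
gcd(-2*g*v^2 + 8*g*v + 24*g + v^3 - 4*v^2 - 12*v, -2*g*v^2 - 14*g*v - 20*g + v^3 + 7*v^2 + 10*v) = -2*g*v - 4*g + v^2 + 2*v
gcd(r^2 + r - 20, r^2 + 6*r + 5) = r + 5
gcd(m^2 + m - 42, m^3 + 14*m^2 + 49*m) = m + 7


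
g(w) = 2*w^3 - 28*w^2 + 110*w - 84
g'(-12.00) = 1646.00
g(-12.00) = -8892.00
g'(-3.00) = 332.00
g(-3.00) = -720.00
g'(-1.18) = 184.43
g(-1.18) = -256.07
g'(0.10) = 104.46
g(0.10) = -73.28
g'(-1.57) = 212.71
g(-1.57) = -333.46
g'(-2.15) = 258.14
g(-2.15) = -469.81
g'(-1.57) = 212.71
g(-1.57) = -333.46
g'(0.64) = 76.62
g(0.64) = -24.54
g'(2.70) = 2.54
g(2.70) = 48.25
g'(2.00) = 22.00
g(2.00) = 40.00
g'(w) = 6*w^2 - 56*w + 110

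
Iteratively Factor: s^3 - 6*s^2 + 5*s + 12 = (s - 4)*(s^2 - 2*s - 3) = (s - 4)*(s - 3)*(s + 1)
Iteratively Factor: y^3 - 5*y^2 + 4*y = (y)*(y^2 - 5*y + 4) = y*(y - 4)*(y - 1)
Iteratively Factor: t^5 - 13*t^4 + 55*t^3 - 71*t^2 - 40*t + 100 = (t - 2)*(t^4 - 11*t^3 + 33*t^2 - 5*t - 50) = (t - 5)*(t - 2)*(t^3 - 6*t^2 + 3*t + 10) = (t - 5)*(t - 2)^2*(t^2 - 4*t - 5) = (t - 5)*(t - 2)^2*(t + 1)*(t - 5)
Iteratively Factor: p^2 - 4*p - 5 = (p - 5)*(p + 1)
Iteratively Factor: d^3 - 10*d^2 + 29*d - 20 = (d - 1)*(d^2 - 9*d + 20) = (d - 5)*(d - 1)*(d - 4)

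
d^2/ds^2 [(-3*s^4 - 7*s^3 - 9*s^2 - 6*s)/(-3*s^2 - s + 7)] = 2*(27*s^6 + 27*s^5 - 180*s^4 + 13*s^3 + 1302*s^2 + 1407*s + 483)/(27*s^6 + 27*s^5 - 180*s^4 - 125*s^3 + 420*s^2 + 147*s - 343)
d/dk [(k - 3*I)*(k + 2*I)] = 2*k - I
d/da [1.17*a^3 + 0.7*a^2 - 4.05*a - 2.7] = 3.51*a^2 + 1.4*a - 4.05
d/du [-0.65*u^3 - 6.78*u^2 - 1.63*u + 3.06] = -1.95*u^2 - 13.56*u - 1.63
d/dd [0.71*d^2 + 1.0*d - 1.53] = 1.42*d + 1.0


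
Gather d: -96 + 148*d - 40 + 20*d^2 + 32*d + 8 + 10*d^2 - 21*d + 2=30*d^2 + 159*d - 126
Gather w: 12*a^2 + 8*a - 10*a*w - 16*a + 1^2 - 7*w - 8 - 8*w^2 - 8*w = 12*a^2 - 8*a - 8*w^2 + w*(-10*a - 15) - 7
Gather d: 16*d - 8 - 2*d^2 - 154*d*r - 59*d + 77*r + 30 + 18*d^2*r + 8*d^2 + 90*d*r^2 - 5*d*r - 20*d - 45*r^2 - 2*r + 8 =d^2*(18*r + 6) + d*(90*r^2 - 159*r - 63) - 45*r^2 + 75*r + 30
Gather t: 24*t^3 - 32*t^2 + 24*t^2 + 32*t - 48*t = 24*t^3 - 8*t^2 - 16*t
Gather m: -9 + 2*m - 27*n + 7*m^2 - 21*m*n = 7*m^2 + m*(2 - 21*n) - 27*n - 9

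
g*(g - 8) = g^2 - 8*g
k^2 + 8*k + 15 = (k + 3)*(k + 5)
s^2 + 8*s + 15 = (s + 3)*(s + 5)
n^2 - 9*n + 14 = (n - 7)*(n - 2)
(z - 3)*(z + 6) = z^2 + 3*z - 18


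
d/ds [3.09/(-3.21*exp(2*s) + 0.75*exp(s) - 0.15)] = (19.8378*exp(s) - 2.3175)*exp(s)/(3.21*exp(2*s) - 0.75*exp(s) + 0.15)^2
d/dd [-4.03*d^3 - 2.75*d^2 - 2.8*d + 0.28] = -12.09*d^2 - 5.5*d - 2.8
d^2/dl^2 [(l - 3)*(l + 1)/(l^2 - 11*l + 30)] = 6*(3*l^3 - 33*l^2 + 93*l - 11)/(l^6 - 33*l^5 + 453*l^4 - 3311*l^3 + 13590*l^2 - 29700*l + 27000)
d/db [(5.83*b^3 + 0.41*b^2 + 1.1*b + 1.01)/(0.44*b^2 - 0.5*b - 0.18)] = (2.5652*b^4 - 5.83*b^3 - 3.8372*b^2 - 1.0364*b + 0.307)/(0.1936*b^4 - 0.44*b^3 + 0.0916*b^2 + 0.18*b + 0.0324)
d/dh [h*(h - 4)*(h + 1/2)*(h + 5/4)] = 4*h^3 - 27*h^2/4 - 51*h/4 - 5/2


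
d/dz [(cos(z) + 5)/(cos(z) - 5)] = 10*sin(z)/(cos(z) - 5)^2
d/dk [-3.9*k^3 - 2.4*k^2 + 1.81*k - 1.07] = -11.7*k^2 - 4.8*k + 1.81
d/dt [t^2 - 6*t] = 2*t - 6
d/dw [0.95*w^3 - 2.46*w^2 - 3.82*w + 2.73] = 2.85*w^2 - 4.92*w - 3.82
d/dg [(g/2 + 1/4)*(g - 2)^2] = (g/2 - 1)*(3*g - 1)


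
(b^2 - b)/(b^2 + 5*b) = (b - 1)/(b + 5)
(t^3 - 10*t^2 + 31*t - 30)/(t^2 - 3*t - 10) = (t^2 - 5*t + 6)/(t + 2)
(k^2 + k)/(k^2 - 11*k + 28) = k*(k + 1)/(k^2 - 11*k + 28)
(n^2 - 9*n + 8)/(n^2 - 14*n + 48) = (n - 1)/(n - 6)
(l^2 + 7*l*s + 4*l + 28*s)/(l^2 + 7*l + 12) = (l + 7*s)/(l + 3)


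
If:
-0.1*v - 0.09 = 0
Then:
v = -0.90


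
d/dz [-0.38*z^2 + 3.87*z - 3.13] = 3.87 - 0.76*z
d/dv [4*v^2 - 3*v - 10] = 8*v - 3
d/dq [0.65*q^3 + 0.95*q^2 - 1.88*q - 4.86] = 1.95*q^2 + 1.9*q - 1.88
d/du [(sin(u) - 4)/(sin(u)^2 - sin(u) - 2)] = (8*sin(u) + cos(u)^2 - 7)*cos(u)/(sin(u) + cos(u)^2 + 1)^2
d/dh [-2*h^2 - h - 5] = -4*h - 1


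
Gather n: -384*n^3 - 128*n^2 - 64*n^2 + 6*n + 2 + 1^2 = -384*n^3 - 192*n^2 + 6*n + 3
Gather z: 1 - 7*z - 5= -7*z - 4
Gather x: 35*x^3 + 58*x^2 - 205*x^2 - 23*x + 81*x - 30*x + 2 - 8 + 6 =35*x^3 - 147*x^2 + 28*x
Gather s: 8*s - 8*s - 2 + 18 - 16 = 0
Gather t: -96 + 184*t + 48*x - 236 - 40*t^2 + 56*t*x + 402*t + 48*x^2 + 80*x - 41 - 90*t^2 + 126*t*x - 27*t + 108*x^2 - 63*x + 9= -130*t^2 + t*(182*x + 559) + 156*x^2 + 65*x - 364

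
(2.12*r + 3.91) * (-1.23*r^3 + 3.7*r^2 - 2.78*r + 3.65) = -2.6076*r^4 + 3.0347*r^3 + 8.5734*r^2 - 3.1318*r + 14.2715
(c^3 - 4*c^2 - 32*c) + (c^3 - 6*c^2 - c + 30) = 2*c^3 - 10*c^2 - 33*c + 30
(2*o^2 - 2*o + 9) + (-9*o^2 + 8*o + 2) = -7*o^2 + 6*o + 11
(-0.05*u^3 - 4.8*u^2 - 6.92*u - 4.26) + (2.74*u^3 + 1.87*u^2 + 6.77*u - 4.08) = 2.69*u^3 - 2.93*u^2 - 0.15*u - 8.34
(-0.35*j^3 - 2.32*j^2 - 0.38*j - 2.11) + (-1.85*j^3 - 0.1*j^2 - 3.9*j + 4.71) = -2.2*j^3 - 2.42*j^2 - 4.28*j + 2.6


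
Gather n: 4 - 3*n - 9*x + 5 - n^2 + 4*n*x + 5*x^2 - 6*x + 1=-n^2 + n*(4*x - 3) + 5*x^2 - 15*x + 10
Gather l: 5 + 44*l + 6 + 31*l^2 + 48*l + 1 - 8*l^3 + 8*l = -8*l^3 + 31*l^2 + 100*l + 12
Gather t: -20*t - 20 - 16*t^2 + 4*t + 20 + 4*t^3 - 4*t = 4*t^3 - 16*t^2 - 20*t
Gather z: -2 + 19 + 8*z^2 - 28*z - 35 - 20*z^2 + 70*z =-12*z^2 + 42*z - 18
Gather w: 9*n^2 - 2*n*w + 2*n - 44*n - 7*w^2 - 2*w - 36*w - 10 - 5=9*n^2 - 42*n - 7*w^2 + w*(-2*n - 38) - 15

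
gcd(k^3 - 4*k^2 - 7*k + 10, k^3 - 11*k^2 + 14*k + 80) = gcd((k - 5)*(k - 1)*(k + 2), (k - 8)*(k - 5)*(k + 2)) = k^2 - 3*k - 10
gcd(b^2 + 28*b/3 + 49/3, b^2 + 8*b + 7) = b + 7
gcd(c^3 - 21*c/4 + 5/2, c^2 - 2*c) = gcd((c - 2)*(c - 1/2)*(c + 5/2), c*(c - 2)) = c - 2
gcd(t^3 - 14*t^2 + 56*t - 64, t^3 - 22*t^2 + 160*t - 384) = t - 8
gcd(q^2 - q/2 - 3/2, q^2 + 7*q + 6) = q + 1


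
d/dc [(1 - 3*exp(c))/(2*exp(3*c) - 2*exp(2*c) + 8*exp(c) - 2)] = ((3*exp(c) - 1)*(3*exp(2*c) - 2*exp(c) + 4) - 3*exp(3*c) + 3*exp(2*c) - 12*exp(c) + 3)*exp(c)/(2*(exp(3*c) - exp(2*c) + 4*exp(c) - 1)^2)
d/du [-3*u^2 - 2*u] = -6*u - 2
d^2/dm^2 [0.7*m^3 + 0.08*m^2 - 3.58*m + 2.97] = 4.2*m + 0.16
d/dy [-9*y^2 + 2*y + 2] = 2 - 18*y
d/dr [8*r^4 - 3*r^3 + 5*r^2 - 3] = r*(32*r^2 - 9*r + 10)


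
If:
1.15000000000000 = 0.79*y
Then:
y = 1.46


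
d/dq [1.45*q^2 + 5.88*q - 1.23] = 2.9*q + 5.88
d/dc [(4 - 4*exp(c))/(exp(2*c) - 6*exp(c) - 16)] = 4*(-2*(1 - exp(c))*(exp(c) - 3) - exp(2*c) + 6*exp(c) + 16)*exp(c)/(-exp(2*c) + 6*exp(c) + 16)^2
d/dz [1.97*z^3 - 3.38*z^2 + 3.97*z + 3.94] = 5.91*z^2 - 6.76*z + 3.97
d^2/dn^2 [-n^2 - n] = -2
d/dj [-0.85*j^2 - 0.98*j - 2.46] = -1.7*j - 0.98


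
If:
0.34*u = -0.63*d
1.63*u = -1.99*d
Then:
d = 0.00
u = 0.00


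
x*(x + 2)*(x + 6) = x^3 + 8*x^2 + 12*x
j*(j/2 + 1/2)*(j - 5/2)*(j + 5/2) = j^4/2 + j^3/2 - 25*j^2/8 - 25*j/8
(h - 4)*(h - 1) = h^2 - 5*h + 4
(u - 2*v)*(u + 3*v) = u^2 + u*v - 6*v^2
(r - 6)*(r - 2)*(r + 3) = r^3 - 5*r^2 - 12*r + 36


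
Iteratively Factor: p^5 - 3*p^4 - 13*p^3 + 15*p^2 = (p)*(p^4 - 3*p^3 - 13*p^2 + 15*p) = p*(p + 3)*(p^3 - 6*p^2 + 5*p) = p^2*(p + 3)*(p^2 - 6*p + 5) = p^2*(p - 5)*(p + 3)*(p - 1)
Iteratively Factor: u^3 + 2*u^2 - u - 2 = (u + 2)*(u^2 - 1) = (u - 1)*(u + 2)*(u + 1)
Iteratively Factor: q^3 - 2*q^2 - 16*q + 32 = (q - 4)*(q^2 + 2*q - 8) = (q - 4)*(q + 4)*(q - 2)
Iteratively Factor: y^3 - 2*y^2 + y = (y - 1)*(y^2 - y) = y*(y - 1)*(y - 1)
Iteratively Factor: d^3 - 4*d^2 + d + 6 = (d - 2)*(d^2 - 2*d - 3) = (d - 2)*(d + 1)*(d - 3)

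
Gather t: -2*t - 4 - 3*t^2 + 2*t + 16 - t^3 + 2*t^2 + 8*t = -t^3 - t^2 + 8*t + 12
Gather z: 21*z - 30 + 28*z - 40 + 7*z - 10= 56*z - 80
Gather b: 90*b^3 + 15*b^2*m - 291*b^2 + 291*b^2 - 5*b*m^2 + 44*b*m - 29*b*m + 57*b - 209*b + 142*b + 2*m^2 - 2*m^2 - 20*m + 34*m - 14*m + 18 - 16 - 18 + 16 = 90*b^3 + 15*b^2*m + b*(-5*m^2 + 15*m - 10)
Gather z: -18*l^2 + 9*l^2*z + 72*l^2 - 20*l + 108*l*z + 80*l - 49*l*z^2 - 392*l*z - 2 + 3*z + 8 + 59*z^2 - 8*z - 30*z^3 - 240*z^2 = 54*l^2 + 60*l - 30*z^3 + z^2*(-49*l - 181) + z*(9*l^2 - 284*l - 5) + 6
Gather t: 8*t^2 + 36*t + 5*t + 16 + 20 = 8*t^2 + 41*t + 36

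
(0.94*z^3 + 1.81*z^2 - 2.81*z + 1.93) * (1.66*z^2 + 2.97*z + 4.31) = 1.5604*z^5 + 5.7964*z^4 + 4.7625*z^3 + 2.6592*z^2 - 6.379*z + 8.3183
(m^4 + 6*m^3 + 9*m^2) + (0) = m^4 + 6*m^3 + 9*m^2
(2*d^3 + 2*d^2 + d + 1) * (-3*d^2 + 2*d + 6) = -6*d^5 - 2*d^4 + 13*d^3 + 11*d^2 + 8*d + 6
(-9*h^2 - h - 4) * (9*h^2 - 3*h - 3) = -81*h^4 + 18*h^3 - 6*h^2 + 15*h + 12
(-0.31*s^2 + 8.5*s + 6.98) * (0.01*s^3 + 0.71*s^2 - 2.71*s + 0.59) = -0.0031*s^5 - 0.1351*s^4 + 6.9449*s^3 - 18.2621*s^2 - 13.9008*s + 4.1182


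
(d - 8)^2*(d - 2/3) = d^3 - 50*d^2/3 + 224*d/3 - 128/3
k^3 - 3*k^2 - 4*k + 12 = (k - 3)*(k - 2)*(k + 2)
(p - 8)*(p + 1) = p^2 - 7*p - 8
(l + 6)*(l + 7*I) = l^2 + 6*l + 7*I*l + 42*I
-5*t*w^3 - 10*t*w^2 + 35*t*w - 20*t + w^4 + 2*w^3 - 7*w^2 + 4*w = (-5*t + w)*(w - 1)^2*(w + 4)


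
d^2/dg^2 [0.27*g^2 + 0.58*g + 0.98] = 0.540000000000000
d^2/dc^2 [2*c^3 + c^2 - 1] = 12*c + 2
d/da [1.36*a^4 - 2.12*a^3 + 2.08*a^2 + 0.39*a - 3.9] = 5.44*a^3 - 6.36*a^2 + 4.16*a + 0.39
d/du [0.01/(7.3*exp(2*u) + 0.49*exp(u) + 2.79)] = (-0.146*exp(u) - 0.0049)*exp(u)/(7.3*exp(2*u) + 0.49*exp(u) + 2.79)^2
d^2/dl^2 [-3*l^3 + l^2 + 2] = 2 - 18*l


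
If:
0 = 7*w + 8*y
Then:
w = -8*y/7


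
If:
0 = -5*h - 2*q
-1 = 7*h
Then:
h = -1/7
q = 5/14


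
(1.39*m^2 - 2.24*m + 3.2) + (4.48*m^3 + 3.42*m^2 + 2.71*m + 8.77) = 4.48*m^3 + 4.81*m^2 + 0.47*m + 11.97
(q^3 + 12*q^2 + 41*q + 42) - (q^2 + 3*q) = q^3 + 11*q^2 + 38*q + 42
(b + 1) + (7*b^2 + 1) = 7*b^2 + b + 2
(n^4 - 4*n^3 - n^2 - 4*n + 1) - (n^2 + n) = n^4 - 4*n^3 - 2*n^2 - 5*n + 1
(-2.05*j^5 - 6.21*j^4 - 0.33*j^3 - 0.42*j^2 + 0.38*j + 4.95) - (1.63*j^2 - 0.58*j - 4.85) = -2.05*j^5 - 6.21*j^4 - 0.33*j^3 - 2.05*j^2 + 0.96*j + 9.8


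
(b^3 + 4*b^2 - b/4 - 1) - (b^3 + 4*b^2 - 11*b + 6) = 43*b/4 - 7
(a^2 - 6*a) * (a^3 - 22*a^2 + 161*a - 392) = a^5 - 28*a^4 + 293*a^3 - 1358*a^2 + 2352*a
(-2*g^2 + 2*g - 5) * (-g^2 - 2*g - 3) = 2*g^4 + 2*g^3 + 7*g^2 + 4*g + 15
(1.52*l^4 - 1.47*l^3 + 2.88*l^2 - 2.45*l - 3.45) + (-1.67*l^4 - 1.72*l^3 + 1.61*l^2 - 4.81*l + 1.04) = -0.15*l^4 - 3.19*l^3 + 4.49*l^2 - 7.26*l - 2.41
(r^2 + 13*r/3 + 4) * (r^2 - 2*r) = r^4 + 7*r^3/3 - 14*r^2/3 - 8*r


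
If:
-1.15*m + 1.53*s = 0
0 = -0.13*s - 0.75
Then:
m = -7.68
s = -5.77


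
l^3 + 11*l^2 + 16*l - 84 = (l - 2)*(l + 6)*(l + 7)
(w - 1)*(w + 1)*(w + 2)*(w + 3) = w^4 + 5*w^3 + 5*w^2 - 5*w - 6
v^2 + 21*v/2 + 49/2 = (v + 7/2)*(v + 7)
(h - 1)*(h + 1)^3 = h^4 + 2*h^3 - 2*h - 1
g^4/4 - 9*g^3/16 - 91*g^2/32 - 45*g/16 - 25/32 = (g/2 + 1/4)*(g/2 + 1/2)*(g - 5)*(g + 5/4)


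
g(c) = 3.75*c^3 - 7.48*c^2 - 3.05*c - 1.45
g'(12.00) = 1437.43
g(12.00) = 5364.83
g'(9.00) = 773.56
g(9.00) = 2098.97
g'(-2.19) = 83.67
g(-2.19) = -70.03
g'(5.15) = 218.28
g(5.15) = 296.67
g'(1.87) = 8.31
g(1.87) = -8.79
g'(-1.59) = 49.18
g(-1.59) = -30.58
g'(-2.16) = 81.75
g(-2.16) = -67.55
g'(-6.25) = 529.90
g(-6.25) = -1190.10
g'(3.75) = 99.05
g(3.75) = 79.68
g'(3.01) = 53.85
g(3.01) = 23.87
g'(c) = 11.25*c^2 - 14.96*c - 3.05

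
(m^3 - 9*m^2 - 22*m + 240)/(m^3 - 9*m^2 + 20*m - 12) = (m^2 - 3*m - 40)/(m^2 - 3*m + 2)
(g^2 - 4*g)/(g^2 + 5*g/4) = 4*(g - 4)/(4*g + 5)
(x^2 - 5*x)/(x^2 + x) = (x - 5)/(x + 1)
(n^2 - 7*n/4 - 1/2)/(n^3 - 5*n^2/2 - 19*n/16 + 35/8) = 4*(4*n + 1)/(16*n^2 - 8*n - 35)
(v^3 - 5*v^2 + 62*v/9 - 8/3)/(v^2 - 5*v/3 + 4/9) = (3*v^2 - 11*v + 6)/(3*v - 1)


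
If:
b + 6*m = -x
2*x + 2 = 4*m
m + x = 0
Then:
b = -5/3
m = 1/3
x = -1/3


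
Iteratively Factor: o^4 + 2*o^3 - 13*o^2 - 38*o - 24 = (o + 2)*(o^3 - 13*o - 12) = (o + 1)*(o + 2)*(o^2 - o - 12) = (o - 4)*(o + 1)*(o + 2)*(o + 3)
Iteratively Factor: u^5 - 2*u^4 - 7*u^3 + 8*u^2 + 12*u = (u - 3)*(u^4 + u^3 - 4*u^2 - 4*u) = (u - 3)*(u - 2)*(u^3 + 3*u^2 + 2*u) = u*(u - 3)*(u - 2)*(u^2 + 3*u + 2) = u*(u - 3)*(u - 2)*(u + 2)*(u + 1)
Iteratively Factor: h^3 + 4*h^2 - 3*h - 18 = (h + 3)*(h^2 + h - 6) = (h - 2)*(h + 3)*(h + 3)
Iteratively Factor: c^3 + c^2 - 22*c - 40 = (c + 2)*(c^2 - c - 20) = (c + 2)*(c + 4)*(c - 5)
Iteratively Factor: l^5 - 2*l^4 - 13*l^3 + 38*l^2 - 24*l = (l - 1)*(l^4 - l^3 - 14*l^2 + 24*l) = l*(l - 1)*(l^3 - l^2 - 14*l + 24) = l*(l - 1)*(l + 4)*(l^2 - 5*l + 6) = l*(l - 2)*(l - 1)*(l + 4)*(l - 3)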